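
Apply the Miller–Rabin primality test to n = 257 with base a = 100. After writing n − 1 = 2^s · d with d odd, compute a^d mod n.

n − 1 = 256 = 2^8 · 1, so s = 8 and d = 1.
100^1 mod 257 = 100.

100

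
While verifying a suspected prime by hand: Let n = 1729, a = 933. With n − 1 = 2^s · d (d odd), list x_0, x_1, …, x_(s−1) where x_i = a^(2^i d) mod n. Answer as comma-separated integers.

246, 1, 1, 1, 1, 1

n − 1 = 1728 = 2^6 · 27, so s = 6 and d = 27.
x_0 = 933^27 mod 1729 = 246.
x_1 = 246^2 mod 1729 = 1.
x_2 = 1^2 mod 1729 = 1.
x_3 = 1^2 mod 1729 = 1.
x_4 = 1^2 mod 1729 = 1.
x_5 = 1^2 mod 1729 = 1.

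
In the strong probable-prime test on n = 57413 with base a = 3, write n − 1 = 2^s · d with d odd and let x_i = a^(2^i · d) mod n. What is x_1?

n − 1 = 57412 = 2^2 · 14353, so s = 2 and d = 14353.
x_0 = 3^14353 mod 57413 = 15767.
x_1 = 15767^2 mod 57413 = 57412.

57412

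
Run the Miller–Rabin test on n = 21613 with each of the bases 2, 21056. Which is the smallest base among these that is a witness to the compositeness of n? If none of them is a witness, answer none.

none

n − 1 = 21612 = 2^2 · 5403, so s = 2 and d = 5403.
Base 2: x_0 = 2^5403 mod 21613 = 10880. x_0 is neither 1 nor 21612, so continue squaring. x_1 = 10880^2 mod 21613 = 21612. x_1 ≡ −1, so 2 is not a witness.
Base 21056: x_0 = 21056^5403 mod 21613 = 10733. x_0 is neither 1 nor 21612, so continue squaring. x_1 = 10733^2 mod 21613 = 21612. x_1 ≡ −1, so 21056 is not a witness.
No listed base is a witness for 21613.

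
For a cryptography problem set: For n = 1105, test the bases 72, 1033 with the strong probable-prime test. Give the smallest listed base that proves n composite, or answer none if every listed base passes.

none

n − 1 = 1104 = 2^4 · 69, so s = 4 and d = 69.
Base 72: x_0 = 72^69 mod 1105 = 242. x_0 is neither 1 nor 1104, so continue squaring. x_1 = 242^2 mod 1105 = 1104. x_1 ≡ −1, so 72 is not a witness.
Base 1033: x_0 = 1033^69 mod 1105 = 863. x_0 is neither 1 nor 1104, so continue squaring. x_1 = 863^2 mod 1105 = 1104. x_1 ≡ −1, so 1033 is not a witness.
No listed base is a witness for 1105.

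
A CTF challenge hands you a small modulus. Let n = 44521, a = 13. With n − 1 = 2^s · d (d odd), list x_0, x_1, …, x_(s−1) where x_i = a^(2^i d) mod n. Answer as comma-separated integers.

31651, 18780, 37559

n − 1 = 44520 = 2^3 · 5565, so s = 3 and d = 5565.
x_0 = 13^5565 mod 44521 = 31651.
x_1 = 31651^2 mod 44521 = 18780.
x_2 = 18780^2 mod 44521 = 37559.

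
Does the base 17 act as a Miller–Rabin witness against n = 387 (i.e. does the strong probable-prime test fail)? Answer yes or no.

yes

n − 1 = 386 = 2^1 · 193, so s = 1 and d = 193.
Repeated squaring mod 387: 17^1 ≡ 17, 17^2 ≡ 289, 17^4 ≡ 316, 17^8 ≡ 10, 17^16 ≡ 100, 17^32 ≡ 325, 17^64 ≡ 361, 17^128 ≡ 289.
193 = 128 + 64 + 1, so 17^193 ≡ 289·361·17 ≡ 359 (mod 387).
x_0 = 17^193 mod 387 = 359.
x_0 ∉ {1, 386} and s = 1, so 17 is a Miller–Rabin witness and 387 is composite.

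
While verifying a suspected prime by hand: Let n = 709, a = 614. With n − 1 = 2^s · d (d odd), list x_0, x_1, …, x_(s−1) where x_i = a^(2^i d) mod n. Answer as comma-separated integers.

n − 1 = 708 = 2^2 · 177, so s = 2 and d = 177.
x_0 = 614^177 mod 709 = 1.
x_1 = 1^2 mod 709 = 1.

1, 1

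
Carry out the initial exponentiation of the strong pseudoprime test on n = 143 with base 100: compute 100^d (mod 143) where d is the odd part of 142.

n − 1 = 142 = 2^1 · 71, so s = 1 and d = 71.
100^71 mod 143 = 133.

133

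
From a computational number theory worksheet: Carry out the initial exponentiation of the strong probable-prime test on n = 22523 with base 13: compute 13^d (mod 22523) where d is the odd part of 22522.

n − 1 = 22522 = 2^1 · 11261, so s = 1 and d = 11261.
13^11261 mod 22523 = 19715.

19715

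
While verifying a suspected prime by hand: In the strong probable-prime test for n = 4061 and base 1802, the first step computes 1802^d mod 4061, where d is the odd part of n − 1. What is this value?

2326

n − 1 = 4060 = 2^2 · 1015, so s = 2 and d = 1015.
1802^1015 mod 4061 = 2326.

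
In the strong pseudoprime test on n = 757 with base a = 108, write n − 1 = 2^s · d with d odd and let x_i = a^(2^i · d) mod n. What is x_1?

n − 1 = 756 = 2^2 · 189, so s = 2 and d = 189.
x_0 = 108^189 mod 757 = 756.
x_1 = 756^2 mod 757 = 1.

1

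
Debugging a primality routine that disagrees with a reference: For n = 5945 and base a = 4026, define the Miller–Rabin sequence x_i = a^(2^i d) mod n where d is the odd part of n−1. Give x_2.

2191

n − 1 = 5944 = 2^3 · 743, so s = 3 and d = 743.
x_0 = 4026^743 mod 5945 = 5186.
x_1 = 5186^2 mod 5945 = 5361.
x_2 = 5361^2 mod 5945 = 2191.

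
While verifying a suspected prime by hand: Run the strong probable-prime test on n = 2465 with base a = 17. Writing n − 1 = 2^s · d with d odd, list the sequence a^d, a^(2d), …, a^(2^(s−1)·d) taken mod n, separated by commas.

n − 1 = 2464 = 2^5 · 77, so s = 5 and d = 77.
x_0 = 17^77 mod 2465 = 17.
x_1 = 17^2 mod 2465 = 289.
x_2 = 289^2 mod 2465 = 2176.
x_3 = 2176^2 mod 2465 = 2176.
x_4 = 2176^2 mod 2465 = 2176.

17, 289, 2176, 2176, 2176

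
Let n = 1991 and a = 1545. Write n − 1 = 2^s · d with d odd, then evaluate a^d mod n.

n − 1 = 1990 = 2^1 · 995, so s = 1 and d = 995.
1545^995 mod 1991 = 1299.

1299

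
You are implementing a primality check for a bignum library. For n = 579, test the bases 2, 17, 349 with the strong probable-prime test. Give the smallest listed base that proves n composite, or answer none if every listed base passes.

2

n − 1 = 578 = 2^1 · 289, so s = 1 and d = 289.
Base 2: x_0 = 2^289 mod 579 = 2. x_0 ∉ {1, 578} and s = 1, so 2 is a Miller–Rabin witness and 579 is composite.
Base 17: x_0 = 17^289 mod 579 = 176. x_0 ∉ {1, 578} and s = 1, so 17 is a Miller–Rabin witness and 579 is composite.
Base 349: x_0 = 349^289 mod 579 = 37. x_0 ∉ {1, 578} and s = 1, so 349 is a Miller–Rabin witness and 579 is composite.
The smallest witness among the given bases is 2.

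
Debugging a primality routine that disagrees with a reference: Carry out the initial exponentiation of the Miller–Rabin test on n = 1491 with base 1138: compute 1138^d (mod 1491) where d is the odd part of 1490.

172

n − 1 = 1490 = 2^1 · 745, so s = 1 and d = 745.
1138^745 mod 1491 = 172.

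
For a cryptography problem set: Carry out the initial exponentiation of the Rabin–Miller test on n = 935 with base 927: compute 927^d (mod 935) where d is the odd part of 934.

n − 1 = 934 = 2^1 · 467, so s = 1 and d = 467.
Repeated squaring mod 935: 927^1 ≡ 927, 927^2 ≡ 64, 927^4 ≡ 356, 927^8 ≡ 511, 927^16 ≡ 256, 927^32 ≡ 86, 927^64 ≡ 851, 927^128 ≡ 511, 927^256 ≡ 256.
467 = 256 + 128 + 64 + 16 + 2 + 1, so 927^467 ≡ 256·511·851·256·64·927 ≡ 933 (mod 935).

933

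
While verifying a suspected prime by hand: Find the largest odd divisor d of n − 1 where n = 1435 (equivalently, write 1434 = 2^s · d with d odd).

717

Halving: 1434 → 717; 717 is odd.
So 1434 = 2^1 · 717.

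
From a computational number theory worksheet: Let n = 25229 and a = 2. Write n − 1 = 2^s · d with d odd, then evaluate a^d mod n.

17762

n − 1 = 25228 = 2^2 · 6307, so s = 2 and d = 6307.
Repeated squaring mod 25229: 2^1 ≡ 2, 2^2 ≡ 4, 2^4 ≡ 16, 2^8 ≡ 256, 2^16 ≡ 15078, 2^32 ≡ 7565, 2^64 ≡ 9853, 2^128 ≡ 417, 2^256 ≡ 22515, 2^512 ≡ 24157, 2^1024 ≡ 13879, 2^2048 ≡ 3226, 2^4096 ≡ 12728.
6307 = 4096 + 2048 + 128 + 32 + 2 + 1, so 2^6307 ≡ 12728·3226·417·7565·4·2 ≡ 17762 (mod 25229).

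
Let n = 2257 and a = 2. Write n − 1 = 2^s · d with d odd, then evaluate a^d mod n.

n − 1 = 2256 = 2^4 · 141, so s = 4 and d = 141.
Repeated squaring mod 2257: 2^1 ≡ 2, 2^2 ≡ 4, 2^4 ≡ 16, 2^8 ≡ 256, 2^16 ≡ 83, 2^32 ≡ 118, 2^64 ≡ 382, 2^128 ≡ 1476.
141 = 128 + 8 + 4 + 1, so 2^141 ≡ 1476·256·16·2 ≡ 643 (mod 2257).

643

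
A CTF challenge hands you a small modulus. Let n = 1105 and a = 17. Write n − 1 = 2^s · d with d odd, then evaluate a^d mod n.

272

n − 1 = 1104 = 2^4 · 69, so s = 4 and d = 69.
Repeated squaring mod 1105: 17^1 ≡ 17, 17^2 ≡ 289, 17^4 ≡ 646, 17^8 ≡ 731, 17^16 ≡ 646, 17^32 ≡ 731, 17^64 ≡ 646.
69 = 64 + 4 + 1, so 17^69 ≡ 646·646·17 ≡ 272 (mod 1105).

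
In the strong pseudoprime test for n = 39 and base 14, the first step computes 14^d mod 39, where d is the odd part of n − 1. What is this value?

n − 1 = 38 = 2^1 · 19, so s = 1 and d = 19.
Repeated squaring mod 39: 14^1 ≡ 14, 14^2 ≡ 1, 14^4 ≡ 1, 14^8 ≡ 1, 14^16 ≡ 1.
19 = 16 + 2 + 1, so 14^19 ≡ 1·1·14 ≡ 14 (mod 39).

14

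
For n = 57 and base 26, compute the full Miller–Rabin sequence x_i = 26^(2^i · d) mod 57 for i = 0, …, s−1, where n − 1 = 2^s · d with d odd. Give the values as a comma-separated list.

26, 49, 7

n − 1 = 56 = 2^3 · 7, so s = 3 and d = 7.
x_0 = 26^7 mod 57 = 26.
x_1 = 26^2 mod 57 = 49.
x_2 = 49^2 mod 57 = 7.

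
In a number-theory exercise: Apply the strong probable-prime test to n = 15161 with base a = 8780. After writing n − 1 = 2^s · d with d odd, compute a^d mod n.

12595

n − 1 = 15160 = 2^3 · 1895, so s = 3 and d = 1895.
By repeated squaring, 8780^1895 ≡ 12595 (mod 15161).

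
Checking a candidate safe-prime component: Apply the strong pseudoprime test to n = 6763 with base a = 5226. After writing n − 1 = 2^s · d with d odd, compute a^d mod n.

n − 1 = 6762 = 2^1 · 3381, so s = 1 and d = 3381.
5226^3381 mod 6763 = 1.

1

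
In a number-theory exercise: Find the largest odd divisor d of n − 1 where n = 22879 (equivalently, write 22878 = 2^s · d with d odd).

Halving: 22878 → 11439; 11439 is odd.
So 22878 = 2^1 · 11439.

11439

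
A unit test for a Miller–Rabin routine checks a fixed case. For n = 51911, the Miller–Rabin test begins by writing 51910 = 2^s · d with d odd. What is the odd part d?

Halving: 51910 → 25955; 25955 is odd.
So 51910 = 2^1 · 25955.

25955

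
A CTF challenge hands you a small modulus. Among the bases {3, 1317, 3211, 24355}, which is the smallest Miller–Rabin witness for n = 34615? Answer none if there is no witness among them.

n − 1 = 34614 = 2^1 · 17307, so s = 1 and d = 17307.
Base 3: x_0 = 3^17307 mod 34615 = 15077. x_0 ∉ {1, 34614} and s = 1, so 3 is a Miller–Rabin witness and 34615 is composite.
Base 1317: x_0 = 1317^17307 mod 34615 = 33013. x_0 ∉ {1, 34614} and s = 1, so 1317 is a Miller–Rabin witness and 34615 is composite.
Base 3211: x_0 = 3211^17307 mod 34615 = 17681. x_0 ∉ {1, 34614} and s = 1, so 3211 is a Miller–Rabin witness and 34615 is composite.
Base 24355: x_0 = 24355^17307 mod 34615 = 8310. x_0 ∉ {1, 34614} and s = 1, so 24355 is a Miller–Rabin witness and 34615 is composite.
The smallest witness among the given bases is 3.

3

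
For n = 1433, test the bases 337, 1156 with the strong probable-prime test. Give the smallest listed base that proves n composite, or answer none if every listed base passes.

n − 1 = 1432 = 2^3 · 179, so s = 3 and d = 179.
Base 337: x_0 = 337^179 mod 1433 = 1432. x_0 = 1432 ≡ −1, so 337 is not a witness.
Base 1156: x_0 = 1156^179 mod 1433 = 891. x_0 is neither 1 nor 1432, so continue squaring. x_1 = 891^2 mod 1433 = 1432. x_1 ≡ −1, so 1156 is not a witness.
No listed base is a witness for 1433.

none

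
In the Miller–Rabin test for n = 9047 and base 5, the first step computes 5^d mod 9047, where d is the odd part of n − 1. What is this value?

130

n − 1 = 9046 = 2^1 · 4523, so s = 1 and d = 4523.
5^4523 mod 9047 = 130.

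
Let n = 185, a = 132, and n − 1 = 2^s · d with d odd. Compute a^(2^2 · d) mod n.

n − 1 = 184 = 2^3 · 23, so s = 3 and d = 23.
x_0 = 132^23 mod 185 = 78.
x_1 = 78^2 mod 185 = 164.
x_2 = 164^2 mod 185 = 71.

71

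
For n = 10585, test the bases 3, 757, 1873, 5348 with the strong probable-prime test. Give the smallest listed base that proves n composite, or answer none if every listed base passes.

n − 1 = 10584 = 2^3 · 1323, so s = 3 and d = 1323.
Base 3: x_0 = 3^1323 mod 10585 = 8422. x_0 is neither 1 nor 10584, so continue squaring. x_1 = 8422^2 mod 10585 = 10584. x_1 ≡ −1, so 3 is not a witness.
Base 757: x_0 = 757^1323 mod 10585 = 1433. x_0 is neither 1 nor 10584, so continue squaring. x_1 = 1433^2 mod 10585 = 10584. x_1 ≡ −1, so 757 is not a witness.
Base 1873: x_0 = 1873^1323 mod 10585 = 8422. x_0 is neither 1 nor 10584, so continue squaring. x_1 = 8422^2 mod 10585 = 10584. x_1 ≡ −1, so 1873 is not a witness.
Base 5348: x_0 = 5348^1323 mod 10585 = 9152. x_0 is neither 1 nor 10584, so continue squaring. x_1 = 9152^2 mod 10585 = 10584. x_1 ≡ −1, so 5348 is not a witness.
No listed base is a witness for 10585.

none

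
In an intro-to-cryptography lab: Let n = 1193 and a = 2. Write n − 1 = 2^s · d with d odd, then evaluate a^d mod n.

1192

n − 1 = 1192 = 2^3 · 149, so s = 3 and d = 149.
By repeated squaring, 2^149 ≡ 1192 (mod 1193).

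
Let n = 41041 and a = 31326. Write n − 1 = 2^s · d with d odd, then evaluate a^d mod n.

n − 1 = 41040 = 2^4 · 2565, so s = 4 and d = 2565.
Repeated squaring mod 41041: 31326^1 ≡ 31326, 31326^2 ≡ 27966, 31326^4 ≡ 19860, 31326^8 ≡ 15590, 31326^16 ≡ 3298, 31326^32 ≡ 939, 31326^64 ≡ 19860, 31326^128 ≡ 15590, 31326^256 ≡ 3298, 31326^512 ≡ 939, 31326^1024 ≡ 19860, 31326^2048 ≡ 15590.
2565 = 2048 + 512 + 4 + 1, so 31326^2565 ≡ 15590·939·19860·31326 ≡ 38039 (mod 41041).

38039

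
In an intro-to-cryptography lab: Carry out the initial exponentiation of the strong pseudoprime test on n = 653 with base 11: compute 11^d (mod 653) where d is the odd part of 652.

n − 1 = 652 = 2^2 · 163, so s = 2 and d = 163.
11^163 mod 653 = 652.

652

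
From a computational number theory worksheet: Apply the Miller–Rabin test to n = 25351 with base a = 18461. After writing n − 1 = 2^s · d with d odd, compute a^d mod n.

16565

n − 1 = 25350 = 2^1 · 12675, so s = 1 and d = 12675.
Repeated squaring mod 25351: 18461^1 ≡ 18461, 18461^2 ≡ 15028, 18461^4 ≡ 14076, 18461^8 ≡ 15711, 18461^16 ≡ 18185, 18461^32 ≡ 15781, 18461^64 ≡ 17088, 18461^128 ≡ 6926, 18461^256 ≡ 5384, 18461^512 ≡ 11263, 18461^1024 ≡ 24116, 18461^2048 ≡ 4165, 18461^4096 ≡ 7141, 18461^8192 ≡ 13020.
12675 = 8192 + 4096 + 256 + 128 + 2 + 1, so 18461^12675 ≡ 13020·7141·5384·6926·15028·18461 ≡ 16565 (mod 25351).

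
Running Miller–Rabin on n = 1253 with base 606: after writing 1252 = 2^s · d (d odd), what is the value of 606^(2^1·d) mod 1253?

n − 1 = 1252 = 2^2 · 313, so s = 2 and d = 313.
By repeated squaring, 606^313 ≡ 1173 (mod 1253).
x_0 = 1173.
x_1 = 1173^2 mod 1253 = 135.

135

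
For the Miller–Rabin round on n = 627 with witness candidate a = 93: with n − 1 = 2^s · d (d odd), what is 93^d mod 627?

81

n − 1 = 626 = 2^1 · 313, so s = 1 and d = 313.
93^313 mod 627 = 81.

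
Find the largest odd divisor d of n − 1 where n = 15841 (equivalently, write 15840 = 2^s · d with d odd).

495

Halving: 15840 → 7920 → 3960 → 1980 → 990 → 495; 495 is odd.
So 15840 = 2^5 · 495.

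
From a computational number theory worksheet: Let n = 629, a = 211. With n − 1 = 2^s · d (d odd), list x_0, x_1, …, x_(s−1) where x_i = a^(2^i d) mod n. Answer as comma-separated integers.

618, 121

n − 1 = 628 = 2^2 · 157, so s = 2 and d = 157.
x_0 = 211^157 mod 629 = 618.
x_1 = 618^2 mod 629 = 121.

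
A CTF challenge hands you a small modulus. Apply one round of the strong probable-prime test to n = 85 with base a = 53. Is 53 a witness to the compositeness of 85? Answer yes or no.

yes

n − 1 = 84 = 2^2 · 21, so s = 2 and d = 21.
x_0 = 53^21 mod 85 = 83.
x_0 is neither 1 nor 84, so continue squaring.
x_1 = 83^2 mod 85 = 4.
Reached i = s−1 = 1 without hitting −1: 53 is a Miller–Rabin witness and 85 is composite.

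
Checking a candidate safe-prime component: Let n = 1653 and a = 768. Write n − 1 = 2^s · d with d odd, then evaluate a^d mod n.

1380

n − 1 = 1652 = 2^2 · 413, so s = 2 and d = 413.
Repeated squaring mod 1653: 768^1 ≡ 768, 768^2 ≡ 1356, 768^4 ≡ 600, 768^8 ≡ 1299, 768^16 ≡ 1341, 768^32 ≡ 1470, 768^64 ≡ 429, 768^128 ≡ 558, 768^256 ≡ 600.
413 = 256 + 128 + 16 + 8 + 4 + 1, so 768^413 ≡ 600·558·1341·1299·600·768 ≡ 1380 (mod 1653).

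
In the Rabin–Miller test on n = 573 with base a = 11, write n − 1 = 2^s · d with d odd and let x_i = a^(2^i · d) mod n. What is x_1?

562

n − 1 = 572 = 2^2 · 143, so s = 2 and d = 143.
x_0 = 11^143 mod 573 = 275.
x_1 = 275^2 mod 573 = 562.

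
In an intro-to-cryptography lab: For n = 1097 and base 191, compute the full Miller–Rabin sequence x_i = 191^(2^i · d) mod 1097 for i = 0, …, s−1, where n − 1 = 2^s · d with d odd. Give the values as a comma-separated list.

486, 341, 1096

n − 1 = 1096 = 2^3 · 137, so s = 3 and d = 137.
x_0 = 191^137 mod 1097 = 486.
x_1 = 486^2 mod 1097 = 341.
x_2 = 341^2 mod 1097 = 1096.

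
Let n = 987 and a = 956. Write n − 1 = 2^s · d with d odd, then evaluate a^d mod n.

n − 1 = 986 = 2^1 · 493, so s = 1 and d = 493.
956^493 mod 987 = 788.

788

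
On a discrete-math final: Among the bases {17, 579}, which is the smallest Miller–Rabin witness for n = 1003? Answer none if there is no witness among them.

17

n − 1 = 1002 = 2^1 · 501, so s = 1 and d = 501.
Base 17: x_0 = 17^501 mod 1003 = 765. x_0 ∉ {1, 1002} and s = 1, so 17 is a Miller–Rabin witness and 1003 is composite.
Base 579: x_0 = 579^501 mod 1003 = 494. x_0 ∉ {1, 1002} and s = 1, so 579 is a Miller–Rabin witness and 1003 is composite.
The smallest witness among the given bases is 17.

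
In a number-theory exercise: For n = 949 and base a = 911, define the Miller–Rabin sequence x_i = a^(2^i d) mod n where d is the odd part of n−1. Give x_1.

n − 1 = 948 = 2^2 · 237, so s = 2 and d = 237.
x_0 = 911^237 mod 949 = 560.
x_1 = 560^2 mod 949 = 430.

430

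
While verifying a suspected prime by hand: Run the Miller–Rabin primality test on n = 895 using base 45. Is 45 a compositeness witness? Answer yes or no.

yes

n − 1 = 894 = 2^1 · 447, so s = 1 and d = 447.
x_0 = 45^447 mod 895 = 235.
x_0 ∉ {1, 894} and s = 1, so 45 is a Miller–Rabin witness and 895 is composite.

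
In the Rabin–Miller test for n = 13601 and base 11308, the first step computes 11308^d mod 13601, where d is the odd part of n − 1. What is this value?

4695

n − 1 = 13600 = 2^5 · 425, so s = 5 and d = 425.
Repeated squaring mod 13601: 11308^1 ≡ 11308, 11308^2 ≡ 7863, 11308^4 ≡ 10224, 11308^8 ≡ 6491, 11308^16 ≡ 10784, 11308^32 ≡ 6106, 11308^64 ≡ 2895, 11308^128 ≡ 2809, 11308^256 ≡ 1901.
425 = 256 + 128 + 32 + 8 + 1, so 11308^425 ≡ 1901·2809·6106·6491·11308 ≡ 4695 (mod 13601).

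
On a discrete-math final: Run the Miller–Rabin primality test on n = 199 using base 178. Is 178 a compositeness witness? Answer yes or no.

n − 1 = 198 = 2^1 · 99, so s = 1 and d = 99.
Repeated squaring mod 199: 178^1 ≡ 178, 178^2 ≡ 43, 178^4 ≡ 58, 178^8 ≡ 180, 178^16 ≡ 162, 178^32 ≡ 175, 178^64 ≡ 178.
99 = 64 + 32 + 2 + 1, so 178^99 ≡ 178·175·43·178 ≡ 1 (mod 199).
x_0 = 178^99 mod 199 = 1.
x_0 = 1, so 178 is not a witness.

no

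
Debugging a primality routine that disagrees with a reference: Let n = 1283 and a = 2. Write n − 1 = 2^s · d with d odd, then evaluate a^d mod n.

n − 1 = 1282 = 2^1 · 641, so s = 1 and d = 641.
2^641 mod 1283 = 1282.

1282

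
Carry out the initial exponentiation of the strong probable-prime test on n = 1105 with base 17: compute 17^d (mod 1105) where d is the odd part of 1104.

272

n − 1 = 1104 = 2^4 · 69, so s = 4 and d = 69.
By repeated squaring, 17^69 ≡ 272 (mod 1105).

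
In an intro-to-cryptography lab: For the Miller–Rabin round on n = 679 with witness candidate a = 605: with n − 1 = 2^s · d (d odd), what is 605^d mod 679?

55

n − 1 = 678 = 2^1 · 339, so s = 1 and d = 339.
Repeated squaring mod 679: 605^1 ≡ 605, 605^2 ≡ 44, 605^4 ≡ 578, 605^8 ≡ 16, 605^16 ≡ 256, 605^32 ≡ 352, 605^64 ≡ 326, 605^128 ≡ 352, 605^256 ≡ 326.
339 = 256 + 64 + 16 + 2 + 1, so 605^339 ≡ 326·326·256·44·605 ≡ 55 (mod 679).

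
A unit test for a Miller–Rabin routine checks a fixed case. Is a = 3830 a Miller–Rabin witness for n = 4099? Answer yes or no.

n − 1 = 4098 = 2^1 · 2049, so s = 1 and d = 2049.
x_0 = 3830^2049 mod 4099 = 4098.
x_0 = 4098 ≡ −1, so 3830 is not a witness.

no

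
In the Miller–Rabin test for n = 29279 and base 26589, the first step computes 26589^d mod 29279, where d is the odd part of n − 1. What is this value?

24864

n − 1 = 29278 = 2^1 · 14639, so s = 1 and d = 14639.
26589^14639 mod 29279 = 24864.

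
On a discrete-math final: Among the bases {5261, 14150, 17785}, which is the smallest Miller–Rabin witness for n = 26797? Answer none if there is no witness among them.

14150

n − 1 = 26796 = 2^2 · 6699, so s = 2 and d = 6699.
Base 5261: x_0 = 5261^6699 mod 26797 = 26796. x_0 = 26796 ≡ −1, so 5261 is not a witness.
Base 14150: x_0 = 14150^6699 mod 26797 = 26563. x_0 is neither 1 nor 26796, so continue squaring. x_1 = 26563^2 mod 26797 = 1162. Reached i = s−1 = 1 without hitting −1: 14150 is a Miller–Rabin witness and 26797 is composite.
Base 17785: x_0 = 17785^6699 mod 26797 = 19938. x_0 is neither 1 nor 26796, so continue squaring. x_1 = 19938^2 mod 26797 = 17146. Reached i = s−1 = 1 without hitting −1: 17785 is a Miller–Rabin witness and 26797 is composite.
The smallest witness among the given bases is 14150.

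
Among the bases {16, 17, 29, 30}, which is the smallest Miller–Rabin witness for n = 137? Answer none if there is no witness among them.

none

n − 1 = 136 = 2^3 · 17, so s = 3 and d = 17.
Base 16: x_0 = 16^17 mod 137 = 1. x_0 = 1, so 16 is not a witness.
Base 17: x_0 = 17^17 mod 137 = 37. x_0 is neither 1 nor 136, so continue squaring. x_1 = 37^2 mod 137 = 136. x_1 ≡ −1, so 17 is not a witness.
Base 29: x_0 = 29^17 mod 137 = 96. x_0 is neither 1 nor 136, so continue squaring. x_1 = 96^2 mod 137 = 37. x_2 = 37^2 mod 137 = 136. x_2 ≡ −1, so 29 is not a witness.
Base 30: x_0 = 30^17 mod 137 = 37. x_0 is neither 1 nor 136, so continue squaring. x_1 = 37^2 mod 137 = 136. x_1 ≡ −1, so 30 is not a witness.
No listed base is a witness for 137.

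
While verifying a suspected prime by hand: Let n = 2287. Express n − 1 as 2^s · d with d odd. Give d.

1143

Halving: 2286 → 1143; 1143 is odd.
So 2286 = 2^1 · 1143.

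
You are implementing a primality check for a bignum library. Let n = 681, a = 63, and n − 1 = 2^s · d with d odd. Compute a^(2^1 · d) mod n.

n − 1 = 680 = 2^3 · 85, so s = 3 and d = 85.
x_0 = 63^85 mod 681 = 195.
x_1 = 195^2 mod 681 = 570.

570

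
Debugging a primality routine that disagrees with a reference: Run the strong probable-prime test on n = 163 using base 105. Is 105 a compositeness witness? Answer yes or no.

no

n − 1 = 162 = 2^1 · 81, so s = 1 and d = 81.
x_0 = 105^81 mod 163 = 162.
x_0 = 162 ≡ −1, so 105 is not a witness.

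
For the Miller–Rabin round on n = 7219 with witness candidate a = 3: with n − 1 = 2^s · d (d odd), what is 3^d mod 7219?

n − 1 = 7218 = 2^1 · 3609, so s = 1 and d = 3609.
3^3609 mod 7219 = 7218.

7218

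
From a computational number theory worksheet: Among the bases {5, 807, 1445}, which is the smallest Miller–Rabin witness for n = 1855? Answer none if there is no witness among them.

5

n − 1 = 1854 = 2^1 · 927, so s = 1 and d = 927.
Base 5: x_0 = 5^927 mod 1855 = 1525. x_0 ∉ {1, 1854} and s = 1, so 5 is a Miller–Rabin witness and 1855 is composite.
Base 807: x_0 = 807^927 mod 1855 = 708. x_0 ∉ {1, 1854} and s = 1, so 807 is a Miller–Rabin witness and 1855 is composite.
Base 1445: x_0 = 1445^927 mod 1855 = 790. x_0 ∉ {1, 1854} and s = 1, so 1445 is a Miller–Rabin witness and 1855 is composite.
The smallest witness among the given bases is 5.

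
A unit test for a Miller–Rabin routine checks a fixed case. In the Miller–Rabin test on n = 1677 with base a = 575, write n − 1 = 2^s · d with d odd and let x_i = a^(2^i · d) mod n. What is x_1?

n − 1 = 1676 = 2^2 · 419, so s = 2 and d = 419.
x_0 = 575^419 mod 1677 = 35.
x_1 = 35^2 mod 1677 = 1225.

1225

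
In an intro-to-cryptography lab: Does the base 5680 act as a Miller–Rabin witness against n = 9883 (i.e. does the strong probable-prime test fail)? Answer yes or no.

n − 1 = 9882 = 2^1 · 4941, so s = 1 and d = 4941.
By repeated squaring, 5680^4941 ≡ 9882 (mod 9883).
x_0 = 5680^4941 mod 9883 = 9882.
x_0 = 9882 ≡ −1, so 5680 is not a witness.

no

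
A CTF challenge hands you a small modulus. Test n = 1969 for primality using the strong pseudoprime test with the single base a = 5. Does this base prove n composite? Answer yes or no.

n − 1 = 1968 = 2^4 · 123, so s = 4 and d = 123.
x_0 = 5^123 mod 1969 = 840.
x_0 is neither 1 nor 1968, so continue squaring.
x_1 = 840^2 mod 1969 = 698.
x_2 = 698^2 mod 1969 = 861.
x_3 = 861^2 mod 1969 = 977.
Reached i = s−1 = 3 without hitting −1: 5 is a Miller–Rabin witness and 1969 is composite.

yes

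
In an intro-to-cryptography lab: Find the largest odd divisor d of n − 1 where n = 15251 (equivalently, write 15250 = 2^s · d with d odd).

Halving: 15250 → 7625; 7625 is odd.
So 15250 = 2^1 · 7625.

7625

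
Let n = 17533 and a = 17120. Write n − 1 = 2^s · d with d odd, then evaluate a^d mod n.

n − 1 = 17532 = 2^2 · 4383, so s = 2 and d = 4383.
Repeated squaring mod 17533: 17120^1 ≡ 17120, 17120^2 ≡ 12772, 17120^4 ≡ 14485, 17120^8 ≡ 15347, 17120^16 ≡ 9620, 17120^32 ≡ 5226, 17120^64 ≡ 12195, 17120^128 ≡ 3119, 17120^256 ≡ 14879, 17120^512 ≡ 12983, 17120^1024 ≡ 13560, 17120^2048 ≡ 5029, 17120^4096 ≡ 8255.
4383 = 4096 + 256 + 16 + 8 + 4 + 2 + 1, so 17120^4383 ≡ 8255·14879·9620·15347·14485·12772·17120 ≡ 13180 (mod 17533).

13180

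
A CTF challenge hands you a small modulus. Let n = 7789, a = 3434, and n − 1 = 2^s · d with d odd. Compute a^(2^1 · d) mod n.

7788

n − 1 = 7788 = 2^2 · 1947, so s = 2 and d = 1947.
x_0 = 3434^1947 mod 7789 = 3378.
x_1 = 3378^2 mod 7789 = 7788.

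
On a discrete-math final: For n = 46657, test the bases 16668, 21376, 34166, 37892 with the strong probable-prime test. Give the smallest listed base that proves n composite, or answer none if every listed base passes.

n − 1 = 46656 = 2^6 · 729, so s = 6 and d = 729.
Base 16668: x_0 = 16668^729 mod 46657 = 36106. x_0 is neither 1 nor 46656, so continue squaring. x_1 = 36106^2 mod 46657 = 46656. x_1 ≡ −1, so 16668 is not a witness.
Base 21376: x_0 = 21376^729 mod 46657 = 46656. x_0 = 46656 ≡ −1, so 21376 is not a witness.
Base 34166: x_0 = 34166^729 mod 46657 = 36106. x_0 is neither 1 nor 46656, so continue squaring. x_1 = 36106^2 mod 46657 = 46656. x_1 ≡ −1, so 34166 is not a witness.
Base 37892: x_0 = 37892^729 mod 46657 = 46656. x_0 = 46656 ≡ −1, so 37892 is not a witness.
No listed base is a witness for 46657.

none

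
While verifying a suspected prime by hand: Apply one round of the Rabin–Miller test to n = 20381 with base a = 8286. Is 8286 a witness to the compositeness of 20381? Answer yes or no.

yes

n − 1 = 20380 = 2^2 · 5095, so s = 2 and d = 5095.
x_0 = 8286^5095 mod 20381 = 17983.
x_0 is neither 1 nor 20380, so continue squaring.
x_1 = 17983^2 mod 20381 = 2962.
Reached i = s−1 = 1 without hitting −1: 8286 is a Miller–Rabin witness and 20381 is composite.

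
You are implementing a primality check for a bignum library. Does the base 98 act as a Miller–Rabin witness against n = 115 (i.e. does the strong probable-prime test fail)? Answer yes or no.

yes

n − 1 = 114 = 2^1 · 57, so s = 1 and d = 57.
Repeated squaring mod 115: 98^1 ≡ 98, 98^2 ≡ 59, 98^4 ≡ 31, 98^8 ≡ 41, 98^16 ≡ 71, 98^32 ≡ 96.
57 = 32 + 16 + 8 + 1, so 98^57 ≡ 96·71·41·98 ≡ 13 (mod 115).
x_0 = 98^57 mod 115 = 13.
x_0 ∉ {1, 114} and s = 1, so 98 is a Miller–Rabin witness and 115 is composite.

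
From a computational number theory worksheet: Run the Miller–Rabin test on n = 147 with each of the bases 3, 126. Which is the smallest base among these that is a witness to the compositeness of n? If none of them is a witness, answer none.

3

n − 1 = 146 = 2^1 · 73, so s = 1 and d = 73.
Base 3: x_0 = 3^73 mod 147 = 45. x_0 ∉ {1, 146} and s = 1, so 3 is a Miller–Rabin witness and 147 is composite.
Base 126: x_0 = 126^73 mod 147 = 0. x_0 ∉ {1, 146} and s = 1, so 126 is a Miller–Rabin witness and 147 is composite.
The smallest witness among the given bases is 3.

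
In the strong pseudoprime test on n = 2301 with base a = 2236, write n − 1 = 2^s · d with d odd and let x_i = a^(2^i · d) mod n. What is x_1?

910

n − 1 = 2300 = 2^2 · 575, so s = 2 and d = 575.
x_0 = 2236^575 mod 2301 = 949.
x_1 = 949^2 mod 2301 = 910.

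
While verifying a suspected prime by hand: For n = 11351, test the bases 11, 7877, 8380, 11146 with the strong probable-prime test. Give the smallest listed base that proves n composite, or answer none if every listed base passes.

n − 1 = 11350 = 2^1 · 5675, so s = 1 and d = 5675.
Base 11: x_0 = 11^5675 mod 11351 = 1. x_0 = 1, so 11 is not a witness.
Base 7877: x_0 = 7877^5675 mod 11351 = 11350. x_0 = 11350 ≡ −1, so 7877 is not a witness.
Base 8380: x_0 = 8380^5675 mod 11351 = 11350. x_0 = 11350 ≡ −1, so 8380 is not a witness.
Base 11146: x_0 = 11146^5675 mod 11351 = 1. x_0 = 1, so 11146 is not a witness.
No listed base is a witness for 11351.

none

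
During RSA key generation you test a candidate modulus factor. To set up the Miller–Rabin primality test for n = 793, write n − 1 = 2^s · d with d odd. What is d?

Halving: 792 → 396 → 198 → 99; 99 is odd.
So 792 = 2^3 · 99.

99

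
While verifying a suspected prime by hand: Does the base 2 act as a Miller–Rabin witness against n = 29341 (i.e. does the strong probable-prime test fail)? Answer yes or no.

no

n − 1 = 29340 = 2^2 · 7335, so s = 2 and d = 7335.
x_0 = 2^7335 mod 29341 = 26424.
x_0 is neither 1 nor 29340, so continue squaring.
x_1 = 26424^2 mod 29341 = 29340.
x_1 ≡ −1, so 2 is not a witness.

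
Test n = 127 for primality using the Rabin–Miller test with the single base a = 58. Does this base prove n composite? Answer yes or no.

n − 1 = 126 = 2^1 · 63, so s = 1 and d = 63.
x_0 = 58^63 mod 127 = 126.
x_0 = 126 ≡ −1, so 58 is not a witness.

no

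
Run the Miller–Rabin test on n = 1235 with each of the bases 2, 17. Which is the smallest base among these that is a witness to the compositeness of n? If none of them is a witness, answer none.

2

n − 1 = 1234 = 2^1 · 617, so s = 1 and d = 617.
Base 2: x_0 = 2^617 mod 1235 = 32. x_0 ∉ {1, 1234} and s = 1, so 2 is a Miller–Rabin witness and 1235 is composite.
Base 17: x_0 = 17^617 mod 1235 = 842. x_0 ∉ {1, 1234} and s = 1, so 17 is a Miller–Rabin witness and 1235 is composite.
The smallest witness among the given bases is 2.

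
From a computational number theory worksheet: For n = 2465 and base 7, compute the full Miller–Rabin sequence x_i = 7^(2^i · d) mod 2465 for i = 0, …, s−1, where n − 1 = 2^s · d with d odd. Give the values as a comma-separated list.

n − 1 = 2464 = 2^5 · 77, so s = 5 and d = 77.
x_0 = 7^77 mod 2465 = 2437.
x_1 = 2437^2 mod 2465 = 784.
x_2 = 784^2 mod 2465 = 871.
x_3 = 871^2 mod 2465 = 1886.
x_4 = 1886^2 mod 2465 = 1.

2437, 784, 871, 1886, 1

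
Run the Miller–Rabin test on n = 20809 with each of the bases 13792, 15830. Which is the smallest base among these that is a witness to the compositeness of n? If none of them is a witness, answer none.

none

n − 1 = 20808 = 2^3 · 2601, so s = 3 and d = 2601.
Base 13792: x_0 = 13792^2601 mod 20809 = 15316. x_0 is neither 1 nor 20808, so continue squaring. x_1 = 15316^2 mod 20809 = 20808. x_1 ≡ −1, so 13792 is not a witness.
Base 15830: x_0 = 15830^2601 mod 20809 = 19150. x_0 is neither 1 nor 20808, so continue squaring. x_1 = 19150^2 mod 20809 = 5493. x_2 = 5493^2 mod 20809 = 20808. x_2 ≡ −1, so 15830 is not a witness.
No listed base is a witness for 20809.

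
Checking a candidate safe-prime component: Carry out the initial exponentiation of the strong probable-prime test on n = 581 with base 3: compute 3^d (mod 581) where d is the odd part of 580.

n − 1 = 580 = 2^2 · 145, so s = 2 and d = 145.
Repeated squaring mod 581: 3^1 ≡ 3, 3^2 ≡ 9, 3^4 ≡ 81, 3^8 ≡ 170, 3^16 ≡ 431, 3^32 ≡ 422, 3^64 ≡ 298, 3^128 ≡ 492.
145 = 128 + 16 + 1, so 3^145 ≡ 492·431·3 ≡ 542 (mod 581).

542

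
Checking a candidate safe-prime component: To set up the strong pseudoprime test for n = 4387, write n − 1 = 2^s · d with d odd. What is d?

Halving: 4386 → 2193; 2193 is odd.
So 4386 = 2^1 · 2193.

2193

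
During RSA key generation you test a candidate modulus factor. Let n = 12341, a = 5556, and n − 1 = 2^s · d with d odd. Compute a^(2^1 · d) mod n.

6395

n − 1 = 12340 = 2^2 · 3085, so s = 2 and d = 3085.
x_0 = 5556^3085 mod 12341 = 1608.
x_1 = 1608^2 mod 12341 = 6395.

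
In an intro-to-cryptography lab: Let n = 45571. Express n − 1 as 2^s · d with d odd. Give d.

Halving: 45570 → 22785; 22785 is odd.
So 45570 = 2^1 · 22785.

22785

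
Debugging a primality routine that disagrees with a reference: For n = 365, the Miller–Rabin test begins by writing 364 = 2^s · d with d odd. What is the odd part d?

91

Halving: 364 → 182 → 91; 91 is odd.
So 364 = 2^2 · 91.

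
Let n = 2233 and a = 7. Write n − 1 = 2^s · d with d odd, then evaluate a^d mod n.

n − 1 = 2232 = 2^3 · 279, so s = 3 and d = 279.
By repeated squaring, 7^279 ≡ 2142 (mod 2233).

2142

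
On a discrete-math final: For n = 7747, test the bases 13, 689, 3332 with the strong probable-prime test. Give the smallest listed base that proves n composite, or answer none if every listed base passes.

n − 1 = 7746 = 2^1 · 3873, so s = 1 and d = 3873.
Base 13: x_0 = 13^3873 mod 7747 = 5613. x_0 ∉ {1, 7746} and s = 1, so 13 is a Miller–Rabin witness and 7747 is composite.
Base 689: x_0 = 689^3873 mod 7747 = 7588. x_0 ∉ {1, 7746} and s = 1, so 689 is a Miller–Rabin witness and 7747 is composite.
Base 3332: x_0 = 3332^3873 mod 7747 = 6677. x_0 ∉ {1, 7746} and s = 1, so 3332 is a Miller–Rabin witness and 7747 is composite.
The smallest witness among the given bases is 13.

13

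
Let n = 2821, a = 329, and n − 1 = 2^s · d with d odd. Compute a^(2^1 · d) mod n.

n − 1 = 2820 = 2^2 · 705, so s = 2 and d = 705.
x_0 = 329^705 mod 2821 = 714.
x_1 = 714^2 mod 2821 = 2016.

2016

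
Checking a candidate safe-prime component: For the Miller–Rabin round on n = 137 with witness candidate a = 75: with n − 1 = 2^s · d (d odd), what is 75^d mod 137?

41

n − 1 = 136 = 2^3 · 17, so s = 3 and d = 17.
By repeated squaring, 75^17 ≡ 41 (mod 137).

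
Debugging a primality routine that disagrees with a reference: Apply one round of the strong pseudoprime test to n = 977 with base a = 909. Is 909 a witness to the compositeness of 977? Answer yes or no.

n − 1 = 976 = 2^4 · 61, so s = 4 and d = 61.
x_0 = 909^61 mod 977 = 439.
x_0 is neither 1 nor 976, so continue squaring.
x_1 = 439^2 mod 977 = 252.
x_2 = 252^2 mod 977 = 976.
x_2 ≡ −1, so 909 is not a witness.

no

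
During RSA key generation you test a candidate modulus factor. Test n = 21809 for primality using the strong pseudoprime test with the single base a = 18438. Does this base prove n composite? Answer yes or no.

n − 1 = 21808 = 2^4 · 1363, so s = 4 and d = 1363.
By repeated squaring, 18438^1363 ≡ 17318 (mod 21809).
x_0 = 18438^1363 mod 21809 = 17318.
x_0 is neither 1 nor 21808, so continue squaring.
x_1 = 17318^2 mod 21809 = 17565.
x_2 = 17565^2 mod 21809 = 19111.
x_3 = 19111^2 mod 21809 = 16807.
Reached i = s−1 = 3 without hitting −1: 18438 is a Miller–Rabin witness and 21809 is composite.

yes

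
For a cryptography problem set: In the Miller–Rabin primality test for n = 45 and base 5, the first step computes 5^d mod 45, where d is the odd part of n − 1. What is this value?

n − 1 = 44 = 2^2 · 11, so s = 2 and d = 11.
Repeated squaring mod 45: 5^1 ≡ 5, 5^2 ≡ 25, 5^4 ≡ 40, 5^8 ≡ 25.
11 = 8 + 2 + 1, so 5^11 ≡ 25·25·5 ≡ 20 (mod 45).

20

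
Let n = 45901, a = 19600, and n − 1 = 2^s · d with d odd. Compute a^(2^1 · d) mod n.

35790

n − 1 = 45900 = 2^2 · 11475, so s = 2 and d = 11475.
Repeated squaring mod 45901: 19600^1 ≡ 19600, 19600^2 ≡ 14531, 19600^4 ≡ 5361, 19600^8 ≡ 6295, 19600^16 ≡ 14462, 19600^32 ≡ 24488, 19600^64 ≡ 11480, 19600^128 ≡ 8629, 19600^256 ≡ 8219, 19600^512 ≡ 31590, 19600^1024 ≡ 40360, 19600^2048 ≡ 40813, 19600^4096 ≡ 45481, 19600^8192 ≡ 38697.
11475 = 8192 + 2048 + 1024 + 128 + 64 + 16 + 2 + 1, so 19600^11475 ≡ 38697·40813·40360·8629·11480·14462·14531·19600 ≡ 26510 (mod 45901).
x_0 = 26510.
x_1 = 26510^2 mod 45901 = 35790.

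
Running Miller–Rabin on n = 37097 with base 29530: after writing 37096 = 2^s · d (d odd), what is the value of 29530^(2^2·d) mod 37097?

37096

n − 1 = 37096 = 2^3 · 4637, so s = 3 and d = 4637.
x_0 = 29530^4637 mod 37097 = 17420.
x_1 = 17420^2 mod 37097 = 2940.
x_2 = 2940^2 mod 37097 = 37096.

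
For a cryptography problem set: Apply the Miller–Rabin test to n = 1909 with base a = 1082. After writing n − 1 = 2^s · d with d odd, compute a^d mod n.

576

n − 1 = 1908 = 2^2 · 477, so s = 2 and d = 477.
Repeated squaring mod 1909: 1082^1 ≡ 1082, 1082^2 ≡ 507, 1082^4 ≡ 1243, 1082^8 ≡ 668, 1082^16 ≡ 1427, 1082^32 ≡ 1335, 1082^64 ≡ 1128, 1082^128 ≡ 990, 1082^256 ≡ 783.
477 = 256 + 128 + 64 + 16 + 8 + 4 + 1, so 1082^477 ≡ 783·990·1128·1427·668·1243·1082 ≡ 576 (mod 1909).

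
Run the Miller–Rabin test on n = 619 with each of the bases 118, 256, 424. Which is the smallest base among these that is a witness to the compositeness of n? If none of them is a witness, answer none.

n − 1 = 618 = 2^1 · 309, so s = 1 and d = 309.
Base 118: x_0 = 118^309 mod 619 = 1. x_0 = 1, so 118 is not a witness.
Base 256: x_0 = 256^309 mod 619 = 1. x_0 = 1, so 256 is not a witness.
Base 424: x_0 = 424^309 mod 619 = 618. x_0 = 618 ≡ −1, so 424 is not a witness.
No listed base is a witness for 619.

none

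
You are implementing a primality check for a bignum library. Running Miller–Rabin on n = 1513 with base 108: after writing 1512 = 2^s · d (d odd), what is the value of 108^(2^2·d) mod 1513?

888

n − 1 = 1512 = 2^3 · 189, so s = 3 and d = 189.
x_0 = 108^189 mod 1513 = 1217.
x_1 = 1217^2 mod 1513 = 1375.
x_2 = 1375^2 mod 1513 = 888.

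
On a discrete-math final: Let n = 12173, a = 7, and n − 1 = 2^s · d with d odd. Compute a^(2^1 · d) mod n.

n − 1 = 12172 = 2^2 · 3043, so s = 2 and d = 3043.
x_0 = 7^3043 mod 12173 = 1043.
x_1 = 1043^2 mod 12173 = 4452.

4452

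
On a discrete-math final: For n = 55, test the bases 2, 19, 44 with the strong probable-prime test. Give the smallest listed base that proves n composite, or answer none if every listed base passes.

2

n − 1 = 54 = 2^1 · 27, so s = 1 and d = 27.
Base 2: x_0 = 2^27 mod 55 = 18. x_0 ∉ {1, 54} and s = 1, so 2 is a Miller–Rabin witness and 55 is composite.
Base 19: x_0 = 19^27 mod 55 = 24. x_0 ∉ {1, 54} and s = 1, so 19 is a Miller–Rabin witness and 55 is composite.
Base 44: x_0 = 44^27 mod 55 = 44. x_0 ∉ {1, 54} and s = 1, so 44 is a Miller–Rabin witness and 55 is composite.
The smallest witness among the given bases is 2.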